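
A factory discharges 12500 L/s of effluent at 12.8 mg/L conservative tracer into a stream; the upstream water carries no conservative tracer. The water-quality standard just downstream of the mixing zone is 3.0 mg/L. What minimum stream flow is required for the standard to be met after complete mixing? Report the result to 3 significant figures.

40800 L/s

Set C_mix = 3.0: (Q·0 + 12500·12.80) / (Q + 12500) = 3.0
→ Q = 12500·(12.80 − 3.0)/(3.0 − 0) = 40830 L/s.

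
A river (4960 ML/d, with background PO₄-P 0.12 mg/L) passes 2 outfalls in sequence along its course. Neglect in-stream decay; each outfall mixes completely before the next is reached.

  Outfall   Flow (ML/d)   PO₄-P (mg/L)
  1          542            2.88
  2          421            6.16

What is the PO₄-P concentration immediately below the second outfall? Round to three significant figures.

0.802 mg/L

Below outfall 1: Q → 5502 ML/d, C = (4960·0.1200 + 542.0·2.880)/5502 = 0.3919 mg/L.
Below outfall 2: Q → 5923 ML/d, C = (5502·0.3919 + 421.0·6.160)/5923 = 0.8019 mg/L.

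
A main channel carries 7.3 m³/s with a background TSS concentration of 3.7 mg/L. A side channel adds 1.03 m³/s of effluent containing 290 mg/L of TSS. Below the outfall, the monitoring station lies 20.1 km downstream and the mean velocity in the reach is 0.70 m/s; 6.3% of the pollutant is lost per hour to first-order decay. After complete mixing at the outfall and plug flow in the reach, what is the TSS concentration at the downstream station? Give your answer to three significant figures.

23.3 mg/L

Mass balance: C = (7.300·3.700 + 1.030·290.0) / 8.330 = 325.7/8.330 = 39.10 mg/L.
Travel time t = 20.1·1000 / 0.70 = 28710 s = 7.976 h.
6.3%/h lost → k = −ln(1 − 0.063) = 0.06507 h⁻¹.
After decay, C = 39.10 × e^(−kt) = 39.10 × 0.5951 = 23.27 mg/L.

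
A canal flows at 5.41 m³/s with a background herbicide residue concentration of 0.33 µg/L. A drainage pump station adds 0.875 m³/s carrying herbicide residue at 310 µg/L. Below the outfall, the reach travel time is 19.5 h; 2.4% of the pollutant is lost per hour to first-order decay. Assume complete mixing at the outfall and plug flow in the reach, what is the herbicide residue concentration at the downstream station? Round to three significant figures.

Mass balance: C = (5.410·0.3300 + 0.8750·310.0) / 6.285 = 273.0/6.285 = 43.44 µg/L.
2.4%/h lost → k = −ln(1 − 0.024) = 0.02429 h⁻¹.
Decay over the reach: 43.44·exp(−kt) = 43.44·0.6227 = 27.05 µg/L.

27.1 µg/L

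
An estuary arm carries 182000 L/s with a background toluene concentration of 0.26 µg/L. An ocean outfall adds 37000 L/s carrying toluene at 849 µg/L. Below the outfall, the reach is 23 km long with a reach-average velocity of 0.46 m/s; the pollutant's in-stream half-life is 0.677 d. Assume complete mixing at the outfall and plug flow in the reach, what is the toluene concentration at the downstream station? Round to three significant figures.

Mass balance: C = (182000·0.2600 + 37000·849.0) / 219000 = 31460000/219000 = 143.7 µg/L.
Travel time t = 23·1000 / 0.46 = 50000 s = 13.89 h.
Half-life 0.677 d → k = ln 2 / 0.677 = 1.024 d⁻¹.
First-order decay: C = 143.7·exp(−k·t) = 143.7·0.5529 = 79.43 µg/L.

79.4 µg/L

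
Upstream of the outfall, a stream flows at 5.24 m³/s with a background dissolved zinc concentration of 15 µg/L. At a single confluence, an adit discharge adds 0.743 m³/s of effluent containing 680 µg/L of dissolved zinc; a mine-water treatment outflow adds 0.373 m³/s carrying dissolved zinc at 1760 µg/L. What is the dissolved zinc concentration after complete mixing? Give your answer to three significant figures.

Mixed concentration C = ΣQC/ΣQ = (5.240·15.00 + 0.7430·680.0 + 0.3730·1760) / 6.356 = 1240/6.356 = 195.1 µg/L.

195 µg/L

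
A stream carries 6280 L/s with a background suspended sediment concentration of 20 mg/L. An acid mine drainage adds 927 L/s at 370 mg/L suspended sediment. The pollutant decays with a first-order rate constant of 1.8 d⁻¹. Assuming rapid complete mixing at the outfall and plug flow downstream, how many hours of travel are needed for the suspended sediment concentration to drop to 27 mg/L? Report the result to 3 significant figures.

Mass balance: C = (6280·20.00 + 927.0·370.0) / 7207 = 468600/7207 = 65.02 mg/L.
65.02·exp(−k·t) = 27 → t = ln(65.02/27)/k = 42180 s = 11.72 h.

11.7 h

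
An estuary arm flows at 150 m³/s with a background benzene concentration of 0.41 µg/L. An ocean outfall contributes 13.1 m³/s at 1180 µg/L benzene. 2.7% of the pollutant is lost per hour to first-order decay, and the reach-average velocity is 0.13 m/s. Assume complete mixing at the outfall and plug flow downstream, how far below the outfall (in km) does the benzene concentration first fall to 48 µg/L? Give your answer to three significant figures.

Conservation of mass: C = (150.0·0.4100 + 13.10·1180) / 163.1 = 15520/163.1 = 95.15 µg/L.
2.7%/h lost → k = −ln(1 − 0.027) = 0.02737 h⁻¹.
Set 95.15·exp(−k·t) = 48 → t = ln(95.15/48)/k = 90000 s = 25.00 h.
Distance = v·t = 0.13·90000 = 11700 m = 11.70 km.

11.7 km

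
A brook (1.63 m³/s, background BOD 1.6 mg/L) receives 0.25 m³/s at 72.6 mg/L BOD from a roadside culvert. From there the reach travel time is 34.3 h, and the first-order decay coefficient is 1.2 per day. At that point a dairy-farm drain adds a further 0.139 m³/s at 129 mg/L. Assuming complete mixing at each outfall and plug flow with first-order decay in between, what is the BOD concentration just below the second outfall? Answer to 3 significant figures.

10.7 mg/L

Mixed concentration C = ΣQC/ΣQ = (1.630·1.600 + 0.2500·72.60) / 1.880 = 20.76/1.880 = 11.04 mg/L; combined flow 1.880 m³/s.
Applying C = C₀e^(−kt): 11.04 × 0.1800 = 1.987 mg/L.
Second outfall: C = (1.880·1.987 + 0.1390·129.0)/2.019 = 10.73 mg/L.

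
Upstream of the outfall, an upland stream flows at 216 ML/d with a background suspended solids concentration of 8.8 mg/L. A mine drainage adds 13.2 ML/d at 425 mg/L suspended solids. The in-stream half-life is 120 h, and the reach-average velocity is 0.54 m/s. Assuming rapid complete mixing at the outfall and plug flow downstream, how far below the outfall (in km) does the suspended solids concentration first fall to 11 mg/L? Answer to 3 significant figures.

367 km

Mass balance: C = (216.0·8.800 + 13.20·425.0) / 229.2 = 7511/229.2 = 32.77 mg/L.
Half-life 120 h → k = ln 2 / 120 = 0.005776 h⁻¹ = 0.1386 d⁻¹.
Set 32.77·exp(−k·t) = 11 → t = ln(32.77/11)/k = 680300 s = 189.0 h.
Distance = v·t = 0.54·680300 = 367400 m = 367.4 km.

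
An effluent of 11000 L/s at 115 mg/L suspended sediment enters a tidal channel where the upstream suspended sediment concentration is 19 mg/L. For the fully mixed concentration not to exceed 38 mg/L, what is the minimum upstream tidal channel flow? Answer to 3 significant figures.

44600 L/s

Set C_mix = 38: (Q·19.00 + 11000·115.0) / (Q + 11000) = 38
→ Q = 11000·(115.0 − 38)/(38 − 19.00) = 44580 L/s.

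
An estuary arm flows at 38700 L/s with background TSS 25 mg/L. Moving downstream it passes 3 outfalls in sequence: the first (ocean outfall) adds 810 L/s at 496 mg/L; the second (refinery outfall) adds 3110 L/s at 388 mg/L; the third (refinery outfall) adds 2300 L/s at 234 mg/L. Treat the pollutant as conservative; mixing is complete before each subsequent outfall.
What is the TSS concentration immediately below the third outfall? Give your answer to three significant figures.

After outfall 1: Q = 38700 + 810.0 = 39510 L/s; C = (38700·25.00 + 810.0·496.0)/39510 = 34.66 mg/L.
After outfall 2: Q = 39510 + 3110 = 42620 L/s; C = (39510·34.66 + 3110·388.0)/42620 = 60.44 mg/L.
After outfall 3: Q = 42620 + 2300 = 44920 L/s; C = (42620·60.44 + 2300·234.0)/44920 = 69.33 mg/L.

69.3 mg/L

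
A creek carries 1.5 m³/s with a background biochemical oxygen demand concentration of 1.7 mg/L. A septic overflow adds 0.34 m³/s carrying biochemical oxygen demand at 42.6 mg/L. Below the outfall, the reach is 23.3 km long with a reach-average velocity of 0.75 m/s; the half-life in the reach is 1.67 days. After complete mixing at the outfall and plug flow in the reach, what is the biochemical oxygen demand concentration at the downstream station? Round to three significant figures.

7.97 mg/L

After mixing, C = (1.500·1.700 + 0.3400·42.60) / 1.840 = 17.03/1.840 = 9.258 mg/L.
Travel time t = 23.3·1000 / 0.75 = 31070 s = 8.630 h.
Half-life 1.67 d → k = ln 2 / 1.67 = 0.4151 d⁻¹.
After decay, C = 9.258 × e^(−kt) = 9.258 × 0.8614 = 7.974 mg/L.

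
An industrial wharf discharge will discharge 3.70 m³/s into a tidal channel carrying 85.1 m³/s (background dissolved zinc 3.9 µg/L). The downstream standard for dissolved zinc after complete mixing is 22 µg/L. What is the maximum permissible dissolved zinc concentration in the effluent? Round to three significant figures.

At the limit, (Qr·Cr + Qe·Cₑ)/(Qr + Qe) = 22:
Cₑ = (88.80·22 − 85.10·3.900) / 3.700 = 438.3 µg/L.

438 µg/L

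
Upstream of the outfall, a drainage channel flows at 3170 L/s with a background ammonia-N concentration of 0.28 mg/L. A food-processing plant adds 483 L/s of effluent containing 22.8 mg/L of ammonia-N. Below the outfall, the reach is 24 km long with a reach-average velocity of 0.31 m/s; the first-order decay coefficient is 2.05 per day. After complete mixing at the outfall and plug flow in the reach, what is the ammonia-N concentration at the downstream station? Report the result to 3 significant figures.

Flow-weighted average: C = (3170·0.2800 + 483.0·22.80) / 3653 = 11900/3653 = 3.258 mg/L.
Travel time t = 24·1000 / 0.31 = 77420 s = 21.51 h.
Decay over the reach: 3.258·exp(−kt) = 3.258·0.1593 = 0.5190 mg/L.

0.519 mg/L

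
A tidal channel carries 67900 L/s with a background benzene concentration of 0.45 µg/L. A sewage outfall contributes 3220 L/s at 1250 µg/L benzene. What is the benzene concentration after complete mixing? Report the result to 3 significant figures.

57.0 µg/L

Mass balance: C = (67900·0.4500 + 3220·1250) / 71120 = 4056000/71120 = 57.02 µg/L.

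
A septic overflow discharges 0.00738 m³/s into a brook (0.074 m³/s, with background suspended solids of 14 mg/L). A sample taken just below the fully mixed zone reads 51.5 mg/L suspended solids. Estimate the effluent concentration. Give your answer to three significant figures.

428 mg/L

Mass balance: 0.07400·14.00 + 0.007380·Cₑ = 0.08138·51.50
→ Cₑ = (0.08138·51.50 − 0.07400·14.00) / 0.007380 = 427.5 mg/L.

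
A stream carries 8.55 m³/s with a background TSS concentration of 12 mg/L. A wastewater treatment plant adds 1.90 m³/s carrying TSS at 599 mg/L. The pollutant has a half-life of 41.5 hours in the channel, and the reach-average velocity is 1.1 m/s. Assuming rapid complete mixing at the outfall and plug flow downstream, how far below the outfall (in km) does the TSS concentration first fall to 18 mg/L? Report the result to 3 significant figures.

Mixed concentration C = ΣQC/ΣQ = (8.550·12.00 + 1.900·599.0) / 10.45 = 1241/10.45 = 118.7 mg/L.
Half-life 41.5 h → k = ln 2 / 41.5 = 0.01670 h⁻¹ = 0.4009 d⁻¹.
Set 118.7·exp(−k·t) = 18 → t = ln(118.7/18)/k = 406600 s = 112.9 h.
Distance = v·t = 1.1·406600 = 447300 m = 447.3 km.

447 km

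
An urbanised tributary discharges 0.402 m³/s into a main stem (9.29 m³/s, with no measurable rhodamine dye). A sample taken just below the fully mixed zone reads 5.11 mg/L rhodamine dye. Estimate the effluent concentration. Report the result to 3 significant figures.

Mass balance: 9.290·0 + 0.4020·Cₑ = 9.692·5.110
→ Cₑ = (9.692·5.110 − 9.290·0) / 0.4020 = 123.2 mg/L.

123 mg/L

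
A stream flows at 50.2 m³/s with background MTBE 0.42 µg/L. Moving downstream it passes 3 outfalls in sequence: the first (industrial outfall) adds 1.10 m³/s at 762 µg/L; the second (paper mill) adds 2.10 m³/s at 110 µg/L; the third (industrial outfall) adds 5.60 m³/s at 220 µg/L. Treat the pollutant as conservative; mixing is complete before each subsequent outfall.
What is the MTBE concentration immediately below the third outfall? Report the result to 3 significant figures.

After outfall 1: Q = 50.20 + 1.100 = 51.30 m³/s; C = (50.20·0.4200 + 1.100·762.0)/51.30 = 16.75 µg/L.
After outfall 2: Q = 51.30 + 2.100 = 53.40 m³/s; C = (51.30·16.75 + 2.100·110.0)/53.40 = 20.42 µg/L.
After outfall 3: Q = 53.40 + 5.600 = 59.00 m³/s; C = (53.40·20.42 + 5.600·220.0)/59.00 = 39.36 µg/L.

39.4 µg/L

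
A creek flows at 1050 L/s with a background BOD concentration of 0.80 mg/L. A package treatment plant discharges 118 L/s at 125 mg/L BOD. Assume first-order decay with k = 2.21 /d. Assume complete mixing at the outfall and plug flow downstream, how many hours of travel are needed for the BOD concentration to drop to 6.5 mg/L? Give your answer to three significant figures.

Flow-weighted average: C = (1050·0.8000 + 118.0·125.0) / 1168 = 15590/1168 = 13.35 mg/L.
13.35·exp(−k·t) = 6.5 → t = ln(13.35/6.5)/k = 28130 s = 7.814 h.

7.81 h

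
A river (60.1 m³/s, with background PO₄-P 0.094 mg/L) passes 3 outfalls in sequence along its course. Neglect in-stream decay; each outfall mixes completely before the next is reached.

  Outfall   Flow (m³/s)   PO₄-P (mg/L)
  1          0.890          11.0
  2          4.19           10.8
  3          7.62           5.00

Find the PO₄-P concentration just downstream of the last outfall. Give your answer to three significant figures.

Outfall 1: combined Q = 60.99 m³/s; C = (60.10·0.09400 + 0.8900·11.00)/60.99 = 0.2531 mg/L.
Outfall 2: combined Q = 65.18 m³/s; C = (60.99·0.2531 + 4.190·10.80)/65.18 = 0.9311 mg/L.
Outfall 3: combined Q = 72.80 m³/s; C = (65.18·0.9311 + 7.620·5.000)/72.80 = 1.357 mg/L.

1.36 mg/L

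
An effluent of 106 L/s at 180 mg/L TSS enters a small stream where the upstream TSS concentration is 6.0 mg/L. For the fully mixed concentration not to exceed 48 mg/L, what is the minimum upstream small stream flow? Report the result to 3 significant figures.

Set C_mix = 48: (Q·6.000 + 106.0·180.0) / (Q + 106.0) = 48
→ Q = 106.0·(180.0 − 48)/(48 − 6.000) = 333.1 L/s.

333 L/s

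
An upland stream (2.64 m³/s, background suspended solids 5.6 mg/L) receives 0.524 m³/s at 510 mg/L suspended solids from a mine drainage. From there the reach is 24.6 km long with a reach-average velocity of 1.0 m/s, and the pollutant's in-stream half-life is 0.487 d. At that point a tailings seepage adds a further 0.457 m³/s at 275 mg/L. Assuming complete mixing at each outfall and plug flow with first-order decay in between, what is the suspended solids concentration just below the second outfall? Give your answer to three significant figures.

After mixing, C = (2.640·5.600 + 0.5240·510.0) / 3.164 = 282.0/3.164 = 89.14 mg/L; combined flow 3.164 m³/s.
Travel time t = 24.6·1000 / 1.0 = 24600 s = 6.833 h.
Half-life 0.487 d → k = ln 2 / 0.487 = 1.423 d⁻¹.
Applying C = C₀e^(−kt): 89.14 × 0.6668 = 59.44 mg/L.
At the second outfall, C = (3.164·59.44 + 0.4570·275.0) / (3.164 + 0.4570) = 86.64 mg/L.

86.6 mg/L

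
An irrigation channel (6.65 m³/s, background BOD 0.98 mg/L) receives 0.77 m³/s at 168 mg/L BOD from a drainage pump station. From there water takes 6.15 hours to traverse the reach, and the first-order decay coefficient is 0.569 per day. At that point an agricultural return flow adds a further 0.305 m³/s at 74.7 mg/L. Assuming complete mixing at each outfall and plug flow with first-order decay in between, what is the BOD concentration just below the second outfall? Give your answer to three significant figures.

Mass balance: C = (6.650·0.9800 + 0.7700·168.0) / 7.420 = 135.9/7.420 = 18.31 mg/L; combined flow 7.420 m³/s.
First-order decay: C = 18.31·exp(−k·t) = 18.31·0.8643 = 15.83 mg/L.
Second outfall: C = (7.420·15.83 + 0.3050·74.70)/7.725 = 18.15 mg/L.

18.2 mg/L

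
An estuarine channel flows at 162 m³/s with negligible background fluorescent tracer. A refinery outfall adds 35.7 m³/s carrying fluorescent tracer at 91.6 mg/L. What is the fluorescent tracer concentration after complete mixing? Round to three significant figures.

16.5 mg/L

Conservation of mass: C = (162.0·0 + 35.70·91.60) / 197.7 = 3270/197.7 = 16.54 mg/L.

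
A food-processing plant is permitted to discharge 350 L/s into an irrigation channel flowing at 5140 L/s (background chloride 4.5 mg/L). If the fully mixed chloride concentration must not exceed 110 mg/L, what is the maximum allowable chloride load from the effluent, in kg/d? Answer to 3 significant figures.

50200 kg/d

Mass balance at the limit: 5140·4.500 + 350.0·Cₑ = 5490·110 → Cₑ = 1659 mg/L.
350.0 L/s = 0.3500 m³/s. Load = 0.3500 m³/s × 1659 g/m³ × 86 400 s/d = 50180 kg/d.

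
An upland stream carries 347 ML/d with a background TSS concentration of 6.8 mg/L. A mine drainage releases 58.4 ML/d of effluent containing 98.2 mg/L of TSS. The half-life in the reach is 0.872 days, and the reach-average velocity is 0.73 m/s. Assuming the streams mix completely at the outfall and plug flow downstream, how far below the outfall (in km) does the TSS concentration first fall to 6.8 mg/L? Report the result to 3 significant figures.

85.5 km

Flow-weighted average: C = (347.0·6.800 + 58.40·98.20) / 405.4 = 8094/405.4 = 19.97 mg/L.
Half-life 0.872 d → k = ln 2 / 0.872 = 0.7949 d⁻¹.
Set 19.97·exp(−k·t) = 6.8 → t = ln(19.97/6.8)/k = 117100 s = 32.52 h.
Distance = v·t = 0.73·117100 = 85470 m = 85.47 km.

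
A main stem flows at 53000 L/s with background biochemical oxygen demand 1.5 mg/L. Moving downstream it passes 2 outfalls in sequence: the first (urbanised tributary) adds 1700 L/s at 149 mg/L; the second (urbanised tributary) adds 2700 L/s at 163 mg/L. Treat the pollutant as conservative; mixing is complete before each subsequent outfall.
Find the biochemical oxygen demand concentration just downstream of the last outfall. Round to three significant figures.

13.5 mg/L

Outfall 1: combined Q = 54700 L/s; C = (53000·1.500 + 1700·149.0)/54700 = 6.084 mg/L.
Outfall 2: combined Q = 57400 L/s; C = (54700·6.084 + 2700·163.0)/57400 = 13.47 mg/L.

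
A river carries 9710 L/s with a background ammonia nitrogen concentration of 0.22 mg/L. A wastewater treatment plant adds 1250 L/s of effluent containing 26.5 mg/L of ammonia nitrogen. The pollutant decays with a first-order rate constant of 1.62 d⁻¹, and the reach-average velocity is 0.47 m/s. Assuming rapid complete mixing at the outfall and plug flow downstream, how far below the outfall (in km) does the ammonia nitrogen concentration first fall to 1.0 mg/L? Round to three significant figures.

29.3 km

After mixing, C = (9710·0.2200 + 1250·26.50) / 10960 = 35260/10960 = 3.217 mg/L.
Set 3.217·exp(−k·t) = 1.0 → t = ln(3.217/1.0)/k = 62320 s = 17.31 h.
Distance = v·t = 0.47·62320 = 29290 m = 29.29 km.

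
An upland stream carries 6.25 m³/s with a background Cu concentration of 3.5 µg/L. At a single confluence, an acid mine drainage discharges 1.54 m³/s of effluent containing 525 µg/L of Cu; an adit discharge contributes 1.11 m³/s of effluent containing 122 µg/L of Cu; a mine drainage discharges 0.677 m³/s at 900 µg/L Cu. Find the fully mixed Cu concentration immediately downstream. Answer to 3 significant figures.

Flow-weighted average: C = (6.250·3.500 + 1.540·525.0 + 1.110·122.0 + 0.6770·900.0) / 9.577 = 1575/9.577 = 164.5 µg/L.

164 µg/L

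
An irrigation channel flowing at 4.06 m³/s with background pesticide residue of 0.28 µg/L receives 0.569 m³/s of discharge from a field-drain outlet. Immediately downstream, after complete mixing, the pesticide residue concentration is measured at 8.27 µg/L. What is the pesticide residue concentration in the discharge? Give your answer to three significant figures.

65.3 µg/L

Mass balance: 4.060·0.2800 + 0.5690·Cₑ = 4.629·8.270
→ Cₑ = (4.629·8.270 − 4.060·0.2800) / 0.5690 = 65.28 µg/L.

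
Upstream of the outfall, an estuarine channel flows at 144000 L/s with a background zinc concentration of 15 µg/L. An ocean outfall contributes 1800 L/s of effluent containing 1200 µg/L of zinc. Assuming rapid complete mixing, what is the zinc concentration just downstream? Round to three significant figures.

Conservation of mass: C = (144000·15.00 + 1800·1200) / 145800 = 4320000/145800 = 29.63 µg/L.

29.6 µg/L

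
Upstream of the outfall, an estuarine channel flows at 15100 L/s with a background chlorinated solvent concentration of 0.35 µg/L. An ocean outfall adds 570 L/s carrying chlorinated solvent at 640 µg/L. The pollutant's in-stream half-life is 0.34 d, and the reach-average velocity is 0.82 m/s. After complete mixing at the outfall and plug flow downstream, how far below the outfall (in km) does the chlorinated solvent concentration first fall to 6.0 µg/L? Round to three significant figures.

Flow-weighted average: C = (15100·0.3500 + 570.0·640.0) / 15670 = 370100/15670 = 23.62 µg/L.
Half-life 0.34 d → k = ln 2 / 0.34 = 2.039 d⁻¹.
Set 23.62·exp(−k·t) = 6.0 → t = ln(23.62/6.0)/k = 58070 s = 16.13 h.
Distance = v·t = 0.82·58070 = 47620 m = 47.62 km.

47.6 km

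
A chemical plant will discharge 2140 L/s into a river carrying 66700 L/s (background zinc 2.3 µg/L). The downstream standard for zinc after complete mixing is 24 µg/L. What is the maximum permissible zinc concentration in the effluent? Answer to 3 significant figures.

At the limit, (Qr·Cr + Qe·Cₑ)/(Qr + Qe) = 24:
Cₑ = (68840·24 − 66700·2.300) / 2140 = 700.4 µg/L.

700 µg/L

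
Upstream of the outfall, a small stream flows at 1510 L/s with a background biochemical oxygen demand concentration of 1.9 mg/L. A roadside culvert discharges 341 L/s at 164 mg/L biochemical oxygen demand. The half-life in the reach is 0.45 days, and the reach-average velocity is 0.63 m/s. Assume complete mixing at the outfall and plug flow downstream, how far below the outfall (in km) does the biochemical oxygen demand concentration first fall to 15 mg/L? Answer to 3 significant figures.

Mixed concentration C = ΣQC/ΣQ = (1510·1.900 + 341.0·164.0) / 1851 = 58790/1851 = 31.76 mg/L.
Half-life 0.45 d → k = ln 2 / 0.45 = 1.540 d⁻¹.
Set 31.76·exp(−k·t) = 15 → t = ln(31.76/15)/k = 42080 s = 11.69 h.
Distance = v·t = 0.63·42080 = 26510 m = 26.51 km.

26.5 km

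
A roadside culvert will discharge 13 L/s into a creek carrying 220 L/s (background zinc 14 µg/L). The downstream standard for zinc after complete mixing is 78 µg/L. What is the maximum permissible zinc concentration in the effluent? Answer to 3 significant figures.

At the limit, (Qr·Cr + Qe·Cₑ)/(Qr + Qe) = 78:
Cₑ = (233.0·78 − 220.0·14.00) / 13.00 = 1161 µg/L.

1160 µg/L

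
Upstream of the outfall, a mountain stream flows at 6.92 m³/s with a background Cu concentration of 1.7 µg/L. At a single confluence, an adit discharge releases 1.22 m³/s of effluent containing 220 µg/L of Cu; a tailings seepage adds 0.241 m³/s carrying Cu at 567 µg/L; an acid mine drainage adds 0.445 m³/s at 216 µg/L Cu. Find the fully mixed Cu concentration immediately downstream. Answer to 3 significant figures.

58.1 µg/L

After mixing, C = (6.920·1.700 + 1.220·220.0 + 0.2410·567.0 + 0.4450·216.0) / 8.826 = 512.9/8.826 = 58.12 µg/L.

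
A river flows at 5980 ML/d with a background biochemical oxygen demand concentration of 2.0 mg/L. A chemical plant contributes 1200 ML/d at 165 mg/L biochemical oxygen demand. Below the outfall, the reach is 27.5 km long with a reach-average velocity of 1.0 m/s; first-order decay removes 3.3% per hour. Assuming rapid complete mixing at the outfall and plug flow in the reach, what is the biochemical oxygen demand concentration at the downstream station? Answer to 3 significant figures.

Mixed concentration C = ΣQC/ΣQ = (5980·2.000 + 1200·165.0) / 7180 = 210000/7180 = 29.24 mg/L.
Travel time t = 27.5·1000 / 1.0 = 27500 s = 7.639 h.
3.3%/h lost → k = −ln(1 − 0.033) = 0.03356 h⁻¹.
After decay, C = 29.24 × e^(−kt) = 29.24 × 0.7739 = 22.63 mg/L.

22.6 mg/L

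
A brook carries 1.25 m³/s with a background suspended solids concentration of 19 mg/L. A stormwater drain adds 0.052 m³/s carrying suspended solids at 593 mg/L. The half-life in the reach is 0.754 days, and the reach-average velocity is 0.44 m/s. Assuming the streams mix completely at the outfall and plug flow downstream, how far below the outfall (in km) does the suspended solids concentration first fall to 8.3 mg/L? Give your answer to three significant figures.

Mixed concentration C = ΣQC/ΣQ = (1.250·19.00 + 0.05200·593.0) / 1.302 = 54.59/1.302 = 41.92 mg/L.
Half-life 0.754 d → k = ln 2 / 0.754 = 0.9193 d⁻¹.
Set 41.92·exp(−k·t) = 8.3 → t = ln(41.92/8.3)/k = 152200 s = 42.28 h.
Distance = v·t = 0.44·152200 = 66980 m = 66.98 km.

67.0 km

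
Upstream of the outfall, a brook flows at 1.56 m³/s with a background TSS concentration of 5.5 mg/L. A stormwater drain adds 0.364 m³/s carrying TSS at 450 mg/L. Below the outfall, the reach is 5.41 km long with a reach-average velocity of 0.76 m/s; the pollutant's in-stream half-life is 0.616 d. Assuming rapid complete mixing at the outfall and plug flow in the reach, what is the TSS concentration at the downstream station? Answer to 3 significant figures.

Mass balance: C = (1.560·5.500 + 0.3640·450.0) / 1.924 = 172.4/1.924 = 89.59 mg/L.
Travel time t = 5.41·1000 / 0.76 = 7118 s = 1.977 h.
Half-life 0.616 d → k = ln 2 / 0.616 = 1.125 d⁻¹.
Decay over the reach: 89.59·exp(−kt) = 89.59·0.9115 = 81.66 mg/L.

81.7 mg/L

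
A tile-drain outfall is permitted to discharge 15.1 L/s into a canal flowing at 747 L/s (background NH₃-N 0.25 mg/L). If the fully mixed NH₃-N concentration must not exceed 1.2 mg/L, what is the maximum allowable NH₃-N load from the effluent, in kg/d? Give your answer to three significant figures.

62.9 kg/d

Mass balance at the limit: 747.0·0.2500 + 15.10·Cₑ = 762.1·1.2 → Cₑ = 48.20 mg/L.
15.10 L/s = 0.01510 m³/s. Load = 0.01510 m³/s × 48.20 g/m³ × 86 400 s/d = 62.88 kg/d.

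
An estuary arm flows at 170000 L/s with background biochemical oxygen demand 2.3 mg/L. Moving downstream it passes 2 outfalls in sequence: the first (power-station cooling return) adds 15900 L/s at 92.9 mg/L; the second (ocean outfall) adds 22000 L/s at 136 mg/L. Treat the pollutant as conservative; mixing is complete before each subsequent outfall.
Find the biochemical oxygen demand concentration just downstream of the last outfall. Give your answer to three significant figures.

23.4 mg/L

Outfall 1: combined Q = 185900 L/s; C = (170000·2.300 + 15900·92.90)/185900 = 10.05 mg/L.
Outfall 2: combined Q = 207900 L/s; C = (185900·10.05 + 22000·136.0)/207900 = 23.38 mg/L.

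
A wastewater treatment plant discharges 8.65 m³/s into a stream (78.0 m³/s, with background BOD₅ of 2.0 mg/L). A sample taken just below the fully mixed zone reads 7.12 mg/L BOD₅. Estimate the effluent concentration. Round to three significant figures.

Mass balance: 78.00·2.000 + 8.650·Cₑ = 86.65·7.120
→ Cₑ = (86.65·7.120 − 78.00·2.000) / 8.650 = 53.29 mg/L.

53.3 mg/L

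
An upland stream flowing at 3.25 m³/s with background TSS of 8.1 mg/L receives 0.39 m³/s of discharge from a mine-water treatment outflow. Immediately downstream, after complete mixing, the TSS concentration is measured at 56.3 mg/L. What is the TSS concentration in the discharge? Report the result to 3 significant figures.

458 mg/L

Mass balance: 3.250·8.100 + 0.3900·Cₑ = 3.640·56.30
→ Cₑ = (3.640·56.30 − 3.250·8.100) / 0.3900 = 458.0 mg/L.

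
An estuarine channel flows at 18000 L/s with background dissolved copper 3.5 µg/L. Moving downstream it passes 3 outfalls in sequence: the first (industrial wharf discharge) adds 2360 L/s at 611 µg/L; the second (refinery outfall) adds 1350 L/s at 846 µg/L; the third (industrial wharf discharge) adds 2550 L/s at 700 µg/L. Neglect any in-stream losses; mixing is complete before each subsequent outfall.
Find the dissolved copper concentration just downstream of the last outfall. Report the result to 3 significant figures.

After outfall 1: Q = 18000 + 2360 = 20360 L/s; C = (18000·3.500 + 2360·611.0)/20360 = 73.92 µg/L.
After outfall 2: Q = 20360 + 1350 = 21710 L/s; C = (20360·73.92 + 1350·846.0)/21710 = 121.9 µg/L.
After outfall 3: Q = 21710 + 2550 = 24260 L/s; C = (21710·121.9 + 2550·700.0)/24260 = 182.7 µg/L.

183 µg/L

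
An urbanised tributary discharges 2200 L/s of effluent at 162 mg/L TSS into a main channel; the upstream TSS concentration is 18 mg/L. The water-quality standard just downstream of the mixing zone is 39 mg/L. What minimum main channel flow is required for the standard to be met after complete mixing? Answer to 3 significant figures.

Set C_mix = 39: (Q·18.00 + 2200·162.0) / (Q + 2200) = 39
→ Q = 2200·(162.0 − 39)/(39 − 18.00) = 12890 L/s.

12900 L/s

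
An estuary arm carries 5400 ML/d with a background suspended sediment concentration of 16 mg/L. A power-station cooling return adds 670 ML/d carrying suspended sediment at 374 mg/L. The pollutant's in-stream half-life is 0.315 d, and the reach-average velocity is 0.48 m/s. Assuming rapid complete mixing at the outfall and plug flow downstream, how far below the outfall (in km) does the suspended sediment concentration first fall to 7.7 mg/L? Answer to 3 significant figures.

37.2 km

Conservation of mass: C = (5400·16.00 + 670.0·374.0) / 6070 = 337000/6070 = 55.52 mg/L.
Half-life 0.315 d → k = ln 2 / 0.315 = 2.200 d⁻¹.
Set 55.52·exp(−k·t) = 7.7 → t = ln(55.52/7.7)/k = 77560 s = 21.55 h.
Distance = v·t = 0.48·77560 = 37230 m = 37.23 km.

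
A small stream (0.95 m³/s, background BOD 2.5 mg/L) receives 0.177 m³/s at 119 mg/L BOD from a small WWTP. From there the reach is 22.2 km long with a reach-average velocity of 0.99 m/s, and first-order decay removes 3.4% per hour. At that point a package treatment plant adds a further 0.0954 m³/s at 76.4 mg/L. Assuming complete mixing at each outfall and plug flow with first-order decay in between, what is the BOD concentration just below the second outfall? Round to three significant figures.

21.4 mg/L

Flow-weighted average: C = (0.9500·2.500 + 0.1770·119.0) / 1.127 = 23.44/1.127 = 20.80 mg/L; combined flow 1.127 m³/s.
Travel time t = 22.2·1000 / 0.99 = 22420 s = 6.229 h.
3.4%/h lost → k = −ln(1 − 0.034) = 0.03459 h⁻¹.
Decay over the reach: 20.80·exp(−kt) = 20.80·0.8062 = 16.77 mg/L.
Second outfall: C = (1.127·16.77 + 0.09540·76.40)/1.222 = 21.42 mg/L.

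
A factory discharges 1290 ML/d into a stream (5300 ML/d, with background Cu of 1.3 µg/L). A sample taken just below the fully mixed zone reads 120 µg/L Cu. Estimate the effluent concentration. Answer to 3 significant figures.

608 µg/L

Mass balance: 5300·1.300 + 1290·Cₑ = 6590·120.0
→ Cₑ = (6590·120.0 − 5300·1.300) / 1290 = 607.7 µg/L.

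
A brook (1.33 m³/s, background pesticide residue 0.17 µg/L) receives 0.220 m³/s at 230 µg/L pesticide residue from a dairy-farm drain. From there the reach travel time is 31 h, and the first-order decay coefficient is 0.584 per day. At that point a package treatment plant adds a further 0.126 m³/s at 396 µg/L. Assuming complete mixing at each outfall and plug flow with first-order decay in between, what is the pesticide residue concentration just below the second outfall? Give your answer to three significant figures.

Mass balance: C = (1.330·0.1700 + 0.2200·230.0) / 1.550 = 50.83/1.550 = 32.79 µg/L; combined flow 1.550 m³/s.
Decay over the reach: 32.79·exp(−kt) = 32.79·0.4703 = 15.42 µg/L.
At the second outfall, C = (1.550·15.42 + 0.1260·396.0) / (1.550 + 0.1260) = 44.03 µg/L.

44.0 µg/L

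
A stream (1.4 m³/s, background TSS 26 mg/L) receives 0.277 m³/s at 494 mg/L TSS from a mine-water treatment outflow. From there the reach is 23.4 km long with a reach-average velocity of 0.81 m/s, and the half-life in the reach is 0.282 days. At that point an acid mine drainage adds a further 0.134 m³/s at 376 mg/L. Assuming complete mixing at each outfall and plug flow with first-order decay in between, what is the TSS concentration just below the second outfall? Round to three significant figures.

Flow-weighted average: C = (1.400·26.00 + 0.2770·494.0) / 1.677 = 173.2/1.677 = 103.3 mg/L; combined flow 1.677 m³/s.
Travel time t = 23.4·1000 / 0.81 = 28890 s = 8.025 h.
Half-life 0.282 d → k = ln 2 / 0.282 = 2.458 d⁻¹.
Decay over the reach: 103.3·exp(−kt) = 103.3·0.4396 = 45.41 mg/L.
Second outfall: C = (1.677·45.41 + 0.1340·376.0)/1.811 = 69.87 mg/L.

69.9 mg/L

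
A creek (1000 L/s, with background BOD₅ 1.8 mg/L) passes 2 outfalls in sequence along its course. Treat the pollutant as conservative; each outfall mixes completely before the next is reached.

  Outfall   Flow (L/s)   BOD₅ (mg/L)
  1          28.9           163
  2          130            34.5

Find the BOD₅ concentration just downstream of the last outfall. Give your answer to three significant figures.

9.49 mg/L

Outfall 1: combined Q = 1029 L/s; C = (1000·1.800 + 28.90·163.0)/1029 = 6.328 mg/L.
Outfall 2: combined Q = 1159 L/s; C = (1029·6.328 + 130.0·34.50)/1159 = 9.488 mg/L.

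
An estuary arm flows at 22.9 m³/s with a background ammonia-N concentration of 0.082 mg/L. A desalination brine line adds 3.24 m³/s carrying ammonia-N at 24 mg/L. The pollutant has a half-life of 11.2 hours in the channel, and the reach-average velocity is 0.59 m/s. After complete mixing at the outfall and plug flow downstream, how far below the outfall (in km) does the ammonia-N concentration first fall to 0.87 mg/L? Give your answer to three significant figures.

Mass balance: C = (22.90·0.08200 + 3.240·24.00) / 26.14 = 79.64/26.14 = 3.047 mg/L.
Half-life 11.2 h → k = ln 2 / 11.2 = 0.06189 h⁻¹ = 1.485 d⁻¹.
Set 3.047·exp(−k·t) = 0.87 → t = ln(3.047/0.87)/k = 72900 s = 20.25 h.
Distance = v·t = 0.59·72900 = 43010 m = 43.01 km.

43.0 km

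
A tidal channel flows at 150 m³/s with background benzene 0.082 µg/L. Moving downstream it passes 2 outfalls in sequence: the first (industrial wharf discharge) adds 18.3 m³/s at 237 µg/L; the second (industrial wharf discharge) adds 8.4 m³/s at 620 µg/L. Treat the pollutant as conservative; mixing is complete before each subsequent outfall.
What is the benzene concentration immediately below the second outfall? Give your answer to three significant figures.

54.1 µg/L

After outfall 1: Q = 150.0 + 18.30 = 168.3 m³/s; C = (150.0·0.08200 + 18.30·237.0)/168.3 = 25.84 µg/L.
After outfall 2: Q = 168.3 + 8.400 = 176.7 m³/s; C = (168.3·25.84 + 8.400·620.0)/176.7 = 54.09 µg/L.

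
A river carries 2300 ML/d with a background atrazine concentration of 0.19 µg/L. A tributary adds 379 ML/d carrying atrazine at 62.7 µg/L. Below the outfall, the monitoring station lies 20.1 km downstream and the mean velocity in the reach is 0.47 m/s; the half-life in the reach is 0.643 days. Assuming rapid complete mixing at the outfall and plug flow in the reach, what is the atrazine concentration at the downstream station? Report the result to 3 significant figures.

5.30 µg/L

Conservation of mass: C = (2300·0.1900 + 379.0·62.70) / 2679 = 24200/2679 = 9.033 µg/L.
Travel time t = 20.1·1000 / 0.47 = 42770 s = 11.88 h.
Half-life 0.643 d → k = ln 2 / 0.643 = 1.078 d⁻¹.
After decay, C = 9.033 × e^(−kt) = 9.033 × 0.5865 = 5.298 µg/L.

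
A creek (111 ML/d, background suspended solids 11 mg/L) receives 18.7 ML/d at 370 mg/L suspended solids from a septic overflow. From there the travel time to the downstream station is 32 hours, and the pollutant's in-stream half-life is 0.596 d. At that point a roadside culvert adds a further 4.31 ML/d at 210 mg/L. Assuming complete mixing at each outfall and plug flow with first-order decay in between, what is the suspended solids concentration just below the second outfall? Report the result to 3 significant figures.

19.6 mg/L

Conservation of mass: C = (111.0·11.00 + 18.70·370.0) / 129.7 = 8140/129.7 = 62.76 mg/L; combined flow 129.7 ML/d.
Half-life 0.596 d → k = ln 2 / 0.596 = 1.163 d⁻¹.
Applying C = C₀e^(−kt): 62.76 × 0.2121 = 13.31 mg/L.
Second outfall: C = (129.7·13.31 + 4.310·210.0)/134.0 = 19.64 mg/L.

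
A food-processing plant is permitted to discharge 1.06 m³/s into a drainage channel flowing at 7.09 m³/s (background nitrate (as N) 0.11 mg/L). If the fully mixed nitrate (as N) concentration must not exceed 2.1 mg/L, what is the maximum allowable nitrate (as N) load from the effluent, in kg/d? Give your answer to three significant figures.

1410 kg/d

Mass balance at the limit: 7.090·0.1100 + 1.060·Cₑ = 8.150·2.1 → Cₑ = 15.41 mg/L.
Load = 1.060 m³/s × 15.41 g/m³ × 86 400 s/d = 1411 kg/d.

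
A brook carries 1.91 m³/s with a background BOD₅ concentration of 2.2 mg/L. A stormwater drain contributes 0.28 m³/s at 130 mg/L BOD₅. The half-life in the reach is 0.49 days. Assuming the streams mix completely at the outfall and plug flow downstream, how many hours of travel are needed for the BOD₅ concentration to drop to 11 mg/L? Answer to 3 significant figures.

8.86 h

Conservation of mass: C = (1.910·2.200 + 0.2800·130.0) / 2.190 = 40.60/2.190 = 18.54 mg/L.
Half-life 0.49 d → k = ln 2 / 0.49 = 1.415 d⁻¹.
18.54·exp(−k·t) = 11 → t = ln(18.54/11)/k = 31880 s = 8.857 h.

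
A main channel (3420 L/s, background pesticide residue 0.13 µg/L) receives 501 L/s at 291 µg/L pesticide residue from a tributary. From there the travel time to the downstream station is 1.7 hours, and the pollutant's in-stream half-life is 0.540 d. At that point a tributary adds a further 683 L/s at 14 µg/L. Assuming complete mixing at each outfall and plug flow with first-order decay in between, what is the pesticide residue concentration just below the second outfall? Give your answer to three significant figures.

31.1 µg/L

Conservation of mass: C = (3420·0.1300 + 501.0·291.0) / 3921 = 146200/3921 = 37.30 µg/L; combined flow 3921 L/s.
Half-life 0.540 d → k = ln 2 / 0.540 = 1.284 d⁻¹.
After decay, C = 37.30 × e^(−kt) = 37.30 × 0.9131 = 34.05 µg/L.
At the second outfall, C = (3921·34.05 + 683.0·14.00) / (3921 + 683.0) = 31.08 µg/L.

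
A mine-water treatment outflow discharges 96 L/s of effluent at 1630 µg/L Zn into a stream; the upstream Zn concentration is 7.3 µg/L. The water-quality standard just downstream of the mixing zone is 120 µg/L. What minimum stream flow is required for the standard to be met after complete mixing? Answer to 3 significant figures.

1290 L/s

Set C_mix = 120: (Q·7.300 + 96.00·1630) / (Q + 96.00) = 120
→ Q = 96.00·(1630 − 120)/(120 − 7.300) = 1286 L/s.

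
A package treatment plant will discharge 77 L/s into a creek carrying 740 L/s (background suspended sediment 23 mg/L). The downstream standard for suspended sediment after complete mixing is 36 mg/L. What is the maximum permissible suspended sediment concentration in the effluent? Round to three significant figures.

161 mg/L

At the limit, (Qr·Cr + Qe·Cₑ)/(Qr + Qe) = 36:
Cₑ = (817.0·36 − 740.0·23.00) / 77.00 = 160.9 mg/L.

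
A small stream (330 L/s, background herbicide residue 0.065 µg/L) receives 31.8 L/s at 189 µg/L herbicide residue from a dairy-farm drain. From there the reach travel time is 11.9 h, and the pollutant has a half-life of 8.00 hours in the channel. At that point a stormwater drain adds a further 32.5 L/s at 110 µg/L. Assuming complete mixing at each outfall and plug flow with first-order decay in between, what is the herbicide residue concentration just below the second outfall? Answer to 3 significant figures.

Mass balance: C = (330.0·0.06500 + 31.80·189.0) / 361.8 = 6032/361.8 = 16.67 µg/L; combined flow 361.8 L/s.
Half-life 8.00 h → k = ln 2 / 8.00 = 0.08664 h⁻¹ = 2.079 d⁻¹.
First-order decay: C = 16.67·exp(−k·t) = 16.67·0.3566 = 5.945 µg/L.
Second outfall: C = (361.8·5.945 + 32.50·110.0)/394.3 = 14.52 µg/L.

14.5 µg/L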